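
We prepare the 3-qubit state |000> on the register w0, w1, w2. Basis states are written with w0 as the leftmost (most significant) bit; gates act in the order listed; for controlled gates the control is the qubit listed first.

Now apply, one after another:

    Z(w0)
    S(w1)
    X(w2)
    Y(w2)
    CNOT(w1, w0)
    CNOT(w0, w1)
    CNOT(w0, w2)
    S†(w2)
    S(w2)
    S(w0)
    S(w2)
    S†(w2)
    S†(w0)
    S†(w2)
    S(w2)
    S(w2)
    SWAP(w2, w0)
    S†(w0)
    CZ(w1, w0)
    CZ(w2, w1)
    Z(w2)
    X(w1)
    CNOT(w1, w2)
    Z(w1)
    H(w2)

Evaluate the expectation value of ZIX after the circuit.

The expectation value of ZIX is -1.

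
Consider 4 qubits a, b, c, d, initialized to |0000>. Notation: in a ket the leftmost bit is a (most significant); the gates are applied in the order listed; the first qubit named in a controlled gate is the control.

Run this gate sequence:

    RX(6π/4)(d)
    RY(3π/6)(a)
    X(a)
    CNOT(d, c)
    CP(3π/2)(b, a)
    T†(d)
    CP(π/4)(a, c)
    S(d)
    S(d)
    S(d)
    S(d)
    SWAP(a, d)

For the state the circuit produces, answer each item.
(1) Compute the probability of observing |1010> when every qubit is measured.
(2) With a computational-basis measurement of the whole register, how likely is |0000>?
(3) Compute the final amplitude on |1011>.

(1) Outcome |1010> occurs with probability 1/4.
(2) A full measurement returns |0000> with probability 1/4.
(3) The final state's coefficient on |1011> equals -I/2.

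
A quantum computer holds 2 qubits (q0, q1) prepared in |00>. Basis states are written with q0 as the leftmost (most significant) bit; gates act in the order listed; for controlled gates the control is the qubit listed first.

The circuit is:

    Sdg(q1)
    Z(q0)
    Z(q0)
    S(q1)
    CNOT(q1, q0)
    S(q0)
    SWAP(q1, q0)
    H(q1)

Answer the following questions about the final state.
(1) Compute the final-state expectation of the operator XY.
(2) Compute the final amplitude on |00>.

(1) The observable XY averages to 0. Key observation: the block from step 1 through step 4 cancels to the identity and can be dropped.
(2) The amplitude on |00> is sqrt(2)/2.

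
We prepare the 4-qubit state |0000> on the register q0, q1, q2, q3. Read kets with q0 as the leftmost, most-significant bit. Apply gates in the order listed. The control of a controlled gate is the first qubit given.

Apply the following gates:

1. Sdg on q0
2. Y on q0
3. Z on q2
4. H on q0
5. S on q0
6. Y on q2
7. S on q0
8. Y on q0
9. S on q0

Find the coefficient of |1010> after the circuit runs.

The final state's coefficient on |1010> equals sqrt(2)/2.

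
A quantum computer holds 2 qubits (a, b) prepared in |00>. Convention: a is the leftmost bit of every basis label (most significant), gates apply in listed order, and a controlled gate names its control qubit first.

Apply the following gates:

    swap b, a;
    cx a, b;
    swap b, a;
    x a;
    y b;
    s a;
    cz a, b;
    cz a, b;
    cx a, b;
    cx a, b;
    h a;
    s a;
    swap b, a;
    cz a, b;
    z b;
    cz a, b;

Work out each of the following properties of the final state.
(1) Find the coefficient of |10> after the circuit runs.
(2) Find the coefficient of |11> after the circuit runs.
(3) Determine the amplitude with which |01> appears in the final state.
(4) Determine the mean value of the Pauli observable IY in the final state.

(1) |10> carries amplitude -sqrt(2)/2 in the final state.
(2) The final state's coefficient on |11> equals -sqrt(2)*I/2.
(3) The amplitude on |01> is 0.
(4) The expectation value of IY is 1.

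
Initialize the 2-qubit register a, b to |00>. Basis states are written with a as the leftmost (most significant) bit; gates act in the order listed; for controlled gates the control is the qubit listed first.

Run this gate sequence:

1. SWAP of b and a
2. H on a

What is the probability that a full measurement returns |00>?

A full measurement returns |00> with probability 1/2.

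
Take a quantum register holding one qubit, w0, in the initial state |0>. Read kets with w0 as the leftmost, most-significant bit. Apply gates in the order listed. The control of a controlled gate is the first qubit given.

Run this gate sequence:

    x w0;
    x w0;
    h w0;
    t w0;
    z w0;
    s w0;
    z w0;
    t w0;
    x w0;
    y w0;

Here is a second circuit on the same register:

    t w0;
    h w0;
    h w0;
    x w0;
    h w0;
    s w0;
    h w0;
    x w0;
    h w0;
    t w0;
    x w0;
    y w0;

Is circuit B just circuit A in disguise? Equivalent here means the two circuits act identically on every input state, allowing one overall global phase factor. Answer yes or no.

No: there is an input state on which the two circuits produce genuinely different outputs (not merely differing by a phase).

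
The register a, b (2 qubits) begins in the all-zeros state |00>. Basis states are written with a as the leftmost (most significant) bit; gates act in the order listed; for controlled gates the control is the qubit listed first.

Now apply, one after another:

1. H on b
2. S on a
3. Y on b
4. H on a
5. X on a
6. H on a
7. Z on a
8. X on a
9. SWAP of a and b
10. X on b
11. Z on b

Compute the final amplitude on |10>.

The amplitude on |10> is sqrt(2)*I/2.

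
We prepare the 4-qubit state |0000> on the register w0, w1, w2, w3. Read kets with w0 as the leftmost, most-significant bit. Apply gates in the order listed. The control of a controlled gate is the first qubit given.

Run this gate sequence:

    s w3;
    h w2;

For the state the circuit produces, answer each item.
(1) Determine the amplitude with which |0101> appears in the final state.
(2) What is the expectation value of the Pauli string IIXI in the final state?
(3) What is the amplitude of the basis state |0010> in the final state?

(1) The final state's coefficient on |0101> equals 0.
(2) In the final state, IIXI has expectation 1.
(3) |0010> carries amplitude sqrt(2)/2 in the final state.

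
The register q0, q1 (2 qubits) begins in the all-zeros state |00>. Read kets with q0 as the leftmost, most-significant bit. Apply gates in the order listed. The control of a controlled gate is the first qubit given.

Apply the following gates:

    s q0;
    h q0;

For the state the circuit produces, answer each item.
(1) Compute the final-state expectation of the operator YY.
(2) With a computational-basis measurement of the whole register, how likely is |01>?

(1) The expectation value of YY is 0.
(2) Outcome |01> occurs with probability 0.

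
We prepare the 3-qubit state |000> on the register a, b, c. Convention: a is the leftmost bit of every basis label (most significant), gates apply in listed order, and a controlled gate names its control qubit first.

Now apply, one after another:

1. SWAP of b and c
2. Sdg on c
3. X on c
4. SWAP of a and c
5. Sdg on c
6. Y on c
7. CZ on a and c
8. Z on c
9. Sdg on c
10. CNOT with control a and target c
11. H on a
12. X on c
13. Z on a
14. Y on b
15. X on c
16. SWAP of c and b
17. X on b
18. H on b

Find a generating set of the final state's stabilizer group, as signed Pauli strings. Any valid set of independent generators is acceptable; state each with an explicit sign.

One valid set of independent stabilizer generators is +XII, -IXI, -IIZ (any independent generating set of the same group is equally correct).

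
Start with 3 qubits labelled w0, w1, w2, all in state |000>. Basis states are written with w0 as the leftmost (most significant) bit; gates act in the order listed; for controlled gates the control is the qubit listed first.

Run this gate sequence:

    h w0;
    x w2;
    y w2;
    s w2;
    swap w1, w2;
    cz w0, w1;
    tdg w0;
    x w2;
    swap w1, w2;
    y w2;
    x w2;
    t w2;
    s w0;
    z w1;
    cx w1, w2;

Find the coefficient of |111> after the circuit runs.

The amplitude on |111> is -sqrt(2)*exp(I*pi/4)/2.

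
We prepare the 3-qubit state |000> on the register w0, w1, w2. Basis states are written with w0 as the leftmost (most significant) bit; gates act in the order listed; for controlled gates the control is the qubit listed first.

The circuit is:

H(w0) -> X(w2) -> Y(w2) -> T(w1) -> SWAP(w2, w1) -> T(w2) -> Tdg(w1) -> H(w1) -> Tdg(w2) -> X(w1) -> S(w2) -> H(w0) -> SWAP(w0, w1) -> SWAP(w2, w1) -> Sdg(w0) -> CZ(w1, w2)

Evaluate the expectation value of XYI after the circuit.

The observable XYI averages to 0.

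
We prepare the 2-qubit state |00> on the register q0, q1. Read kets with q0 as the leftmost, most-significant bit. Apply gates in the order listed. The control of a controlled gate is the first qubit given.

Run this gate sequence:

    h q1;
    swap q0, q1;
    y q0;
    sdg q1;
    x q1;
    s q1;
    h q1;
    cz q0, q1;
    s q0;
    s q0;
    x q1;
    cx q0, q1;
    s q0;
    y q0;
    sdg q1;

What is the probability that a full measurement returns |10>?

A full measurement returns |10> with probability 1/4.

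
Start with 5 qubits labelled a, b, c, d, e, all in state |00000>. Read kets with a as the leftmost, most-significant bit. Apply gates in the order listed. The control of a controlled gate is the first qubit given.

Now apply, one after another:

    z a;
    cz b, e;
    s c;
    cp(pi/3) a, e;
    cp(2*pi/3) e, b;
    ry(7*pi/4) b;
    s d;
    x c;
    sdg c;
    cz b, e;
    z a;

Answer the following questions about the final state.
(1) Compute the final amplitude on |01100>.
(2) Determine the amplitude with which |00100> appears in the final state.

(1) The final state's coefficient on |01100> equals -I*sqrt(2 - sqrt(2))/2.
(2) The amplitude on |00100> is I*sqrt(sqrt(2) + 2)/2.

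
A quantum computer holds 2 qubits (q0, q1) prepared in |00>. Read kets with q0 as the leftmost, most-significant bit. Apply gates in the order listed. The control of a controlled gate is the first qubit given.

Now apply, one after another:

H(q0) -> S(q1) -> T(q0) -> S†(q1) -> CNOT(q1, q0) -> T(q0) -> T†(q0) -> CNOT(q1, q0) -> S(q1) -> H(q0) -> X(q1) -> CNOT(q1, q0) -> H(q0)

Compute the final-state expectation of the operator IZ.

The observable IZ averages to -1.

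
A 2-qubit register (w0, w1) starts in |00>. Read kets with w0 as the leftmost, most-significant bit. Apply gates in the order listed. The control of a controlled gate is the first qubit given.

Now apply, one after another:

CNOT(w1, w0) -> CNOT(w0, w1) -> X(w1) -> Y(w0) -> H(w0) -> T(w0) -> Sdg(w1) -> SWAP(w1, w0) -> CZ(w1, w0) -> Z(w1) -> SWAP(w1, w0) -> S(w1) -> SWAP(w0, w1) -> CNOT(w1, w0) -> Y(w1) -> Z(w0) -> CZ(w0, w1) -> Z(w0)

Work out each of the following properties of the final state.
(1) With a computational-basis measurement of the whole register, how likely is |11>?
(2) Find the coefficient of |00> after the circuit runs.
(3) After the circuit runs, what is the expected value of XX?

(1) A full measurement returns |11> with probability 1/2.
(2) The amplitude on |00> is -sqrt(2)*exp(I*pi/4)/2.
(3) The observable XX averages to -sqrt(2)/2.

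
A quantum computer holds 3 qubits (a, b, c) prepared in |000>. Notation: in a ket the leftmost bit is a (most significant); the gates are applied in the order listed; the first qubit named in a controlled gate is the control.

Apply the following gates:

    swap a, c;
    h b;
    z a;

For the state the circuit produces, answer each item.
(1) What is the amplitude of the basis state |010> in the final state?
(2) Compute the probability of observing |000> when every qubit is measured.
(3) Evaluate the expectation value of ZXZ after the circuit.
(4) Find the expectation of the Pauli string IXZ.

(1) The final state's coefficient on |010> equals sqrt(2)/2.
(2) A full measurement returns |000> with probability 1/2.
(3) In the final state, ZXZ has expectation 1.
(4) The expectation value of IXZ is 1.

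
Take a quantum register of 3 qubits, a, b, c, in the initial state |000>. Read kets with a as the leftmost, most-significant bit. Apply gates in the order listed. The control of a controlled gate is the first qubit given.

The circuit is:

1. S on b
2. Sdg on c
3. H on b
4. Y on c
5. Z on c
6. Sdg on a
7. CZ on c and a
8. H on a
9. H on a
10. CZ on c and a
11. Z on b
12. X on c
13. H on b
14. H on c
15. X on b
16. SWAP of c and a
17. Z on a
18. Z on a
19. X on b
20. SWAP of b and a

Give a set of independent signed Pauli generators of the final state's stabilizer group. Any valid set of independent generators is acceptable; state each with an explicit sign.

The final state is stabilized by the group generated by +IXI, -ZII, +IIZ; other independent generating sets are equally valid. Key observation: gates 7-10 undo each other exactly, leaving only the rest of the circuit to track.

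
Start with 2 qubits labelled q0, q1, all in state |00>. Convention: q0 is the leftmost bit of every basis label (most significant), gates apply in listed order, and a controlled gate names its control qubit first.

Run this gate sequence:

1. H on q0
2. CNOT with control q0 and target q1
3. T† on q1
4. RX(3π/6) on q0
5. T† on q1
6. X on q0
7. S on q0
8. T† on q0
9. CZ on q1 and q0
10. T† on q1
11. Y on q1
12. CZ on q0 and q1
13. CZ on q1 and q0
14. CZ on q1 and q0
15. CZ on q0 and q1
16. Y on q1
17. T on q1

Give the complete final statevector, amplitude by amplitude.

After the circuit, the state carries amplitude -I/2 on |00>, -I/2 on |01>, exp(I*pi/4)/2 on |10>, exp(I*pi/4)/2 on |11>. Key observation: the block from step 10 through step 17 cancels to the identity and can be dropped.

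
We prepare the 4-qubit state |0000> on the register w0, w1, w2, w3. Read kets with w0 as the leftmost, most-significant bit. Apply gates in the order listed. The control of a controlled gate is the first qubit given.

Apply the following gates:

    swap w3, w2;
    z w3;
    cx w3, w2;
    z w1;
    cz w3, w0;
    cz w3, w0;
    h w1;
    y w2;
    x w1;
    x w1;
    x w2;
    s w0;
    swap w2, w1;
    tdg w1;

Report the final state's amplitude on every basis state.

The final amplitudes are sqrt(2)*I/2 on |0000>, sqrt(2)*I/2 on |0010>, and 0 on every other basis state. Key observation: gates 9-10 undo each other exactly, leaving only the rest of the circuit to track.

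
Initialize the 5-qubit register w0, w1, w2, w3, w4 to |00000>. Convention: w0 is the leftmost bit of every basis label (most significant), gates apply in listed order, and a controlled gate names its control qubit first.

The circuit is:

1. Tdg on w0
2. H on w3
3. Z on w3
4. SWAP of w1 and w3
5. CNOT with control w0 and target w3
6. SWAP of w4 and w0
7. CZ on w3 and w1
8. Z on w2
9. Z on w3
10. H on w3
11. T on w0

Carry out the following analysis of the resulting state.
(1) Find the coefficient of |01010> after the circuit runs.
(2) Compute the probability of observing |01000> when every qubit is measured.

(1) The amplitude on |01010> is -1/2.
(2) The probability of measuring |01000> is 1/4.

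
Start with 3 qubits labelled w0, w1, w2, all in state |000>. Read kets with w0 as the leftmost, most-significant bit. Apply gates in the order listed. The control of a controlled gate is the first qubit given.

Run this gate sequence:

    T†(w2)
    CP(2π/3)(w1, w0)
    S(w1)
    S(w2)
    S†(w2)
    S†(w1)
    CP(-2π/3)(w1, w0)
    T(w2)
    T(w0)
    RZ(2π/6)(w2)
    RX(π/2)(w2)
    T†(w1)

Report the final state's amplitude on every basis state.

The final amplitudes are -sqrt(2)*exp(5*I*pi/6)/2 on |000>, -sqrt(2)*exp(I*pi/3)/2 on |001>, and 0 on every other basis state. Key observation: the block from step 1 through step 8 cancels to the identity and can be dropped.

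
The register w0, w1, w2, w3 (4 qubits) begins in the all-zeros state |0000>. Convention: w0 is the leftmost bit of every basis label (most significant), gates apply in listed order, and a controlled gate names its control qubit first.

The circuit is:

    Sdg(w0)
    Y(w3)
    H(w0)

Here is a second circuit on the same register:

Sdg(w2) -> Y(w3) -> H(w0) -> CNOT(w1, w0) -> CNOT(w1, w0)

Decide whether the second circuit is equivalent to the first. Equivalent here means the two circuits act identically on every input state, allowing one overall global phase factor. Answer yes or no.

No — the two circuits implement different unitaries, even allowing a global phase.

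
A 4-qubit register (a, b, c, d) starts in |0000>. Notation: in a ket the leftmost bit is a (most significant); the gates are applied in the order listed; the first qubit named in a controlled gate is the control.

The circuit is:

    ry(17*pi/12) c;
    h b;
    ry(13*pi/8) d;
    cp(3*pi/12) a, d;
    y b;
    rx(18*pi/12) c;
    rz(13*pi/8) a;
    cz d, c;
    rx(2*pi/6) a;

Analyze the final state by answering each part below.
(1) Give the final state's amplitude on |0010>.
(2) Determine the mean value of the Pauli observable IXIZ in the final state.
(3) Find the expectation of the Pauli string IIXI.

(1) The final state's coefficient on |0010> equals sqrt(3)*sqrt(1/2 - sqrt(2)/4)*exp(-13*I*pi/16)*cos(3*pi/16)/8 - 3*I*sqrt(1/2 - sqrt(2)/4)*exp(-13*I*pi/16)*cos(3*pi/16)/8 - sqrt(3)*I*sqrt(sqrt(2)/4 + 1/2)*exp(-13*I*pi/16)*cos(3*pi/16)/8 - 3*sqrt(sqrt(2)/4 + 1/2)*exp(-13*I*pi/16)*cos(3*pi/16)/8.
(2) The expectation value of IXIZ is -sqrt(2 - sqrt(2))/2.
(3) The expectation value of IIXI is -sqrt(6)*cos(3*pi/16)**2/4 - sqrt(1/2 - sqrt(2)/4)*sqrt(sqrt(2)/4 + 1/2)*cos(3*pi/16)**2 + sqrt(1/2 - sqrt(2)/4)*sqrt(sqrt(2)/4 + 1/2)*sin(3*pi/16)**2 + sqrt(6)*sin(3*pi/16)**2/4.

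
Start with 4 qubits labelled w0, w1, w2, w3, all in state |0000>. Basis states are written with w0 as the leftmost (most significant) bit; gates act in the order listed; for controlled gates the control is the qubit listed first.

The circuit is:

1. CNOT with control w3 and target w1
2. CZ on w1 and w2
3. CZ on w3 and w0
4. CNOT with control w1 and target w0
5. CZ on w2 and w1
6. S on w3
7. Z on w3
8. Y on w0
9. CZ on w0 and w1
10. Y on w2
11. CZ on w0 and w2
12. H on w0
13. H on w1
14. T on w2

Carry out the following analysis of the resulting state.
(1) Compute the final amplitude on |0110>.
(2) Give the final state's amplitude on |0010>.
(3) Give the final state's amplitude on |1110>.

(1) The final state's coefficient on |0110> equals exp(I*pi/4)/2.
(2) |0010> carries amplitude exp(I*pi/4)/2 in the final state.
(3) The final state's coefficient on |1110> equals -exp(I*pi/4)/2.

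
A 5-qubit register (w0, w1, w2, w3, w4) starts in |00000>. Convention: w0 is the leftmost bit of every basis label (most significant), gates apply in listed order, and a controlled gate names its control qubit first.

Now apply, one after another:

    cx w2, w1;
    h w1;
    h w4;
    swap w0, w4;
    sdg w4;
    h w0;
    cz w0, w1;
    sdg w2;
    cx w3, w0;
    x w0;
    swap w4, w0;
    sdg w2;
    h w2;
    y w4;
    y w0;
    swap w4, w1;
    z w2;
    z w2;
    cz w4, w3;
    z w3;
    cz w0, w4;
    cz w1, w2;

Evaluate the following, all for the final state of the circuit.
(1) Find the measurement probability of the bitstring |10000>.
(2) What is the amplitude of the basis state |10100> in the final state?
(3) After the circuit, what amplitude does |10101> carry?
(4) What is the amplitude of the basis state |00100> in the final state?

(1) Outcome |10000> occurs with probability 1/4.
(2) |10100> carries amplitude 1/2 in the final state.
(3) The final state's coefficient on |10101> equals -1/2.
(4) The amplitude on |00100> is 0.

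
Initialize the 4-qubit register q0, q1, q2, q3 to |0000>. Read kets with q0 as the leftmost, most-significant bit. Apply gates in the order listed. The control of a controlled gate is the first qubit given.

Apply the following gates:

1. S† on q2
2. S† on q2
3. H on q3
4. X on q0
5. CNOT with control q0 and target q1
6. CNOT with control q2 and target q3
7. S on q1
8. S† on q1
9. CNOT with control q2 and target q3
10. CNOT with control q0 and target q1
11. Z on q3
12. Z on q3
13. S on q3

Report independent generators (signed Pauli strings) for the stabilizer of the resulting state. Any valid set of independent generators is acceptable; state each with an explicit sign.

The stabilizer group can be generated by +IIIY, -ZIII, +IZII, +IIZI, among other valid generating sets. Key observation: the block from step 5 through step 10 cancels to the identity and can be dropped.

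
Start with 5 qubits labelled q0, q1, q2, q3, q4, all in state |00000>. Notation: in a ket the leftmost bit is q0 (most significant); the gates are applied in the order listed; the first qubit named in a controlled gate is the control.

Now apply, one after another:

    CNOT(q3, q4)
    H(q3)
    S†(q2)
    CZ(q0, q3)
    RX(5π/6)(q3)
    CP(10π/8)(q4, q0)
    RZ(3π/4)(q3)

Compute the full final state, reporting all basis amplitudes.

After the circuit, the state carries amplitude (-sqrt(3) + 1 + I + sqrt(3)*I)*exp(5*I*pi/8)/4 on |00000>, (-1 + sqrt(3) - sqrt(3)*I - I)*exp(3*I*pi/8)/4 on |00010>, and 0 on every other basis state.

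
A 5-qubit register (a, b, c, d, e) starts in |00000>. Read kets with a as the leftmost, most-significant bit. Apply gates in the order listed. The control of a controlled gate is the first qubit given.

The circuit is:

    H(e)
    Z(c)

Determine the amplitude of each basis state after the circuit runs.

The resulting statevector has amplitude sqrt(2)/2 on |00000>, sqrt(2)/2 on |00001>, and 0 on every other basis state.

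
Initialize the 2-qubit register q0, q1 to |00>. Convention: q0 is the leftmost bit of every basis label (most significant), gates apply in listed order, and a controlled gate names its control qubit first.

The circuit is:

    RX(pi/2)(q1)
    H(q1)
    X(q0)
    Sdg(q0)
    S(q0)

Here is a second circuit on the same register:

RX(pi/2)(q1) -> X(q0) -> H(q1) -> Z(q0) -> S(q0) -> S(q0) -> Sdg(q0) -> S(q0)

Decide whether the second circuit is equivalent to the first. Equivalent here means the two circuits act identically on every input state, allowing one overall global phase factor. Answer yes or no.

Yes: on every input state the two circuits agree up to one overall phase factor.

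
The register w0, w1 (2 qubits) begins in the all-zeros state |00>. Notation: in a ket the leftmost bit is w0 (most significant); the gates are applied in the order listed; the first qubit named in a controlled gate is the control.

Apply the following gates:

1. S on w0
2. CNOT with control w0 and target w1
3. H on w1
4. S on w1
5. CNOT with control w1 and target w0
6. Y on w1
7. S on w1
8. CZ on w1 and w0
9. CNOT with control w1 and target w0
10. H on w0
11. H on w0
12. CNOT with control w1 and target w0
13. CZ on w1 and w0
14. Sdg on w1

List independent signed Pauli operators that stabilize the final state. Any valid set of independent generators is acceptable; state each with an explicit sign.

The final state is stabilized by the group generated by +XY, -ZZ; other independent generating sets are equally valid.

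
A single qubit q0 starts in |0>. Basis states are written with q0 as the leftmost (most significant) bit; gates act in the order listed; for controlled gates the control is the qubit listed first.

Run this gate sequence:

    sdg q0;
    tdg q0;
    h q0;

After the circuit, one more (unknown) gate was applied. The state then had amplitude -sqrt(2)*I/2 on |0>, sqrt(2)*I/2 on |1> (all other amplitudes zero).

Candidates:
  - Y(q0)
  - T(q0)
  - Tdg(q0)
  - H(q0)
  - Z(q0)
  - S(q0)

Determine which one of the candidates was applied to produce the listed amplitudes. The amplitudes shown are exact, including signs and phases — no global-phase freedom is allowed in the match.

The applied gate was Y(q0).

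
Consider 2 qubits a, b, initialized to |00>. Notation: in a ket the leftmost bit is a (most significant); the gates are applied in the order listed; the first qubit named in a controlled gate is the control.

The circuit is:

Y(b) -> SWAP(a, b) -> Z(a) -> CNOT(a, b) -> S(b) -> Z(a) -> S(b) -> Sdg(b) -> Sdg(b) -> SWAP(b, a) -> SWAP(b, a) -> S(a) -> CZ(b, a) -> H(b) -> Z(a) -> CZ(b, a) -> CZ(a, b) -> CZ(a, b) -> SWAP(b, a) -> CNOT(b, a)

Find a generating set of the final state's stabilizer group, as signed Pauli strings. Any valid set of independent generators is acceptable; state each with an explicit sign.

The stabilizer group can be generated by +XI, -IZ, among other valid generating sets. Key observation: gates 17-18 undo each other exactly, leaving only the rest of the circuit to track.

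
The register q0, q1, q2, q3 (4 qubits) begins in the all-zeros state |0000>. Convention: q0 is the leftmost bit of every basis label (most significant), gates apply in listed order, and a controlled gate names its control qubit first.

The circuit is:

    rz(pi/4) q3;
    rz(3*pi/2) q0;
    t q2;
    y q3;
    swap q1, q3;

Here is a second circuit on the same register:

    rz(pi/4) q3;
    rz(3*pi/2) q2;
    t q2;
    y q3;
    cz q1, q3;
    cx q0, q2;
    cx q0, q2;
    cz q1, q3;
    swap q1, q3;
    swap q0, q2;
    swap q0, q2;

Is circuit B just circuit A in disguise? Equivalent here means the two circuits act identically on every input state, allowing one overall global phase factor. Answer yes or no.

No — the two circuits implement different unitaries, even allowing a global phase.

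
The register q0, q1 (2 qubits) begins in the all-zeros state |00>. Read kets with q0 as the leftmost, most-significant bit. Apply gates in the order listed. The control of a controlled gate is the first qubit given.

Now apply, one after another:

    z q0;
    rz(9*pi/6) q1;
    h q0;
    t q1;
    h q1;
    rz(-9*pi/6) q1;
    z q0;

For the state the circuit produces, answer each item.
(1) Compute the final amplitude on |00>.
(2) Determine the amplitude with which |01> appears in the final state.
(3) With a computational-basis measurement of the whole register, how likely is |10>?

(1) The amplitude on |00> is 1/2.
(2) The final state's coefficient on |01> equals I/2.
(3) Outcome |10> occurs with probability 1/4.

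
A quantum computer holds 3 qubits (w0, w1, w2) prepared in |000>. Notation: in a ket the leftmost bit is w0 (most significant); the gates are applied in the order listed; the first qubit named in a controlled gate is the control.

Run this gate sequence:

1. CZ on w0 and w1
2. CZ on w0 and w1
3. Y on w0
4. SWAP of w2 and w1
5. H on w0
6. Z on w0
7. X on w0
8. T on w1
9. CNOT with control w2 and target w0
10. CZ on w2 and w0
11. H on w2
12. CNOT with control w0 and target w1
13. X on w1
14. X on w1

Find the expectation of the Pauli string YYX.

The observable YYX averages to -1.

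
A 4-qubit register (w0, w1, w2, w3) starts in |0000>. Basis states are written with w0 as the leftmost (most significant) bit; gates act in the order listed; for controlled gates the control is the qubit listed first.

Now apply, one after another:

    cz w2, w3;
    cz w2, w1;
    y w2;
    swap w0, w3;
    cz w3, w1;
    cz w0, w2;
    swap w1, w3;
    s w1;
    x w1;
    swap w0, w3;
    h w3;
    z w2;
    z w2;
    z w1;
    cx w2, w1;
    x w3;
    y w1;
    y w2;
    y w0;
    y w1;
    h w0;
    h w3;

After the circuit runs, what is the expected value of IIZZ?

In the final state, IIZZ has expectation 1.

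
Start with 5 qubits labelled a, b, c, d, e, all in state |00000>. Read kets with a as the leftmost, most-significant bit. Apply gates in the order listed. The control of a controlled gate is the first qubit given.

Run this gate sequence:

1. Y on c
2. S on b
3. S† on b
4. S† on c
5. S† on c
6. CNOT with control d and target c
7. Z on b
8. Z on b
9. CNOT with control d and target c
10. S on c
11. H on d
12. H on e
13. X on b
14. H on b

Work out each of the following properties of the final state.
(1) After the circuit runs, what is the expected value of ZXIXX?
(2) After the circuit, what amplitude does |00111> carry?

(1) The expectation value of ZXIXX is -1. Key observation: gates 5-10 undo each other exactly, leaving only the rest of the circuit to track.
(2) The amplitude on |00111> is sqrt(2)/4.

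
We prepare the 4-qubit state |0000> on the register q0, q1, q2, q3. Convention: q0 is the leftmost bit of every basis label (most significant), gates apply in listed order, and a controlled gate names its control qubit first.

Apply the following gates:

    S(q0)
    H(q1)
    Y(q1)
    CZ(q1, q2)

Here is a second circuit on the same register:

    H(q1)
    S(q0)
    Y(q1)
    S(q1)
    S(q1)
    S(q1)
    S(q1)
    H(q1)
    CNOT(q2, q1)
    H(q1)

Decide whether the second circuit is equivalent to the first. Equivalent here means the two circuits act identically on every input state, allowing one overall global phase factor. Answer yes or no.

Yes — the two circuits implement the same unitary up to a global phase.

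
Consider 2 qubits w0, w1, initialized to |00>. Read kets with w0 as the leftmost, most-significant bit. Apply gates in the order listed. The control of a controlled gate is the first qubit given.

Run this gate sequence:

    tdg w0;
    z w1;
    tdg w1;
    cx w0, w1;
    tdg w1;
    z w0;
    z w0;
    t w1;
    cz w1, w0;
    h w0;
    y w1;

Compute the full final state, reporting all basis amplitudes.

The final amplitudes are 0 on |00>, sqrt(2)*I/2 on |01>, 0 on |10>, sqrt(2)*I/2 on |11>. Key observation: gates 5-8 undo each other exactly, leaving only the rest of the circuit to track.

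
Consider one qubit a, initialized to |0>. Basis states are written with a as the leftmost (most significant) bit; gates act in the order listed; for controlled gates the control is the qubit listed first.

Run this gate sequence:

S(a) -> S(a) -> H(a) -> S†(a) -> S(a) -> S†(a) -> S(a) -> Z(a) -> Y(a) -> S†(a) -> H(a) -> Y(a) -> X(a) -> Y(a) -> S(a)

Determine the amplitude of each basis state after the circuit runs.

The final amplitudes are 1/2 - I/2 on |0>, 1/2 - I/2 on |1>. Key observation: the block from step 4 through step 7 cancels to the identity and can be dropped.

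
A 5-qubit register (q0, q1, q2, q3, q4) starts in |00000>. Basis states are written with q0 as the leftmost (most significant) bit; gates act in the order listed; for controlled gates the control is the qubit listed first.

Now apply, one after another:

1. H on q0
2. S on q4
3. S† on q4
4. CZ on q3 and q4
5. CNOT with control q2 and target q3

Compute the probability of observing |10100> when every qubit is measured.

The probability of measuring |10100> is 0. Key observation: the block from step 2 through step 3 cancels to the identity and can be dropped.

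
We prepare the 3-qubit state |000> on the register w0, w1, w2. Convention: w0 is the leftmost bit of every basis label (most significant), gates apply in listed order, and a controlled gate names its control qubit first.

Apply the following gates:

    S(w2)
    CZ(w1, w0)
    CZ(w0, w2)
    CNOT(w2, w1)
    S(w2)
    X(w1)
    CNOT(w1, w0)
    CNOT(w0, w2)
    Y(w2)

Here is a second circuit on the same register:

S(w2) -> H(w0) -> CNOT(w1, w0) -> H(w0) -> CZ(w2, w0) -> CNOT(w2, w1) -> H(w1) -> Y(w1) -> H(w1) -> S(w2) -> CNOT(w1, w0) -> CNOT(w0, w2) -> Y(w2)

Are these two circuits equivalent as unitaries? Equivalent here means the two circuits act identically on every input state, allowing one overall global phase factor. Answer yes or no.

No — the two circuits implement different unitaries, even allowing a global phase.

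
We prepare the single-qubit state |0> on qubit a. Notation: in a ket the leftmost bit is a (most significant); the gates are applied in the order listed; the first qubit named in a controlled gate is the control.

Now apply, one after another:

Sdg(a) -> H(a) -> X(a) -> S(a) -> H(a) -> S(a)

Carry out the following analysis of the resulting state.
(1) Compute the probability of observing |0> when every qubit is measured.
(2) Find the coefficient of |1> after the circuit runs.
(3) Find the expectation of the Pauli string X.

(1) Outcome |0> occurs with probability 1/2.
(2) The amplitude on |1> is 1/2 + I/2.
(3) In the final state, X has expectation 1.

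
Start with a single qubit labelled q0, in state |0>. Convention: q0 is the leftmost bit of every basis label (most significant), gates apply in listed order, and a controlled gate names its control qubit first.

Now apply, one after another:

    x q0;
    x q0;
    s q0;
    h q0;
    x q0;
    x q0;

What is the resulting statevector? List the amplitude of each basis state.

After the circuit, the state carries amplitude sqrt(2)/2 on |0>, sqrt(2)/2 on |1>.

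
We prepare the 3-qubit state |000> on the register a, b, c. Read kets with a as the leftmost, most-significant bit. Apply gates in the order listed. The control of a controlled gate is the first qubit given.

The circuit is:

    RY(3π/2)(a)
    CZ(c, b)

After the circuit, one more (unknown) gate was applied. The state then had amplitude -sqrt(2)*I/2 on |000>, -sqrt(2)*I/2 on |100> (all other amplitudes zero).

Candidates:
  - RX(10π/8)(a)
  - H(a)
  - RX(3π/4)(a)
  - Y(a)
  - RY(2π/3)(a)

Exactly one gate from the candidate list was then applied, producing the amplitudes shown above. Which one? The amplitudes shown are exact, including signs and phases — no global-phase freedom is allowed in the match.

The unique candidate consistent with the amplitudes is Y(a).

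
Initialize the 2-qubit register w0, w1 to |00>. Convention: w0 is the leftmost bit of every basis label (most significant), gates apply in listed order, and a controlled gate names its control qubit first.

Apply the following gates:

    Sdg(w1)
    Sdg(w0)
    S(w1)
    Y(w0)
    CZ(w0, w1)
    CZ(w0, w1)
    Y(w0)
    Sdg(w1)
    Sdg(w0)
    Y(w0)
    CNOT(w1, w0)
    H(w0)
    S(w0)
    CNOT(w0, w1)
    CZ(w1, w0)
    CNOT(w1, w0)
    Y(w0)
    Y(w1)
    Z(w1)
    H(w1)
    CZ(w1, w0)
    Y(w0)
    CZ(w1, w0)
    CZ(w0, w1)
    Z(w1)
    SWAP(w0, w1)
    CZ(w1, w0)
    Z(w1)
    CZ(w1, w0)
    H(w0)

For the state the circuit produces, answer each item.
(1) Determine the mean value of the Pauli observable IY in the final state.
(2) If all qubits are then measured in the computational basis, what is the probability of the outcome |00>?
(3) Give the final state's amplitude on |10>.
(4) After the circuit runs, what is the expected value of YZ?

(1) The observable IY averages to 0.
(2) The probability of measuring |00> is 1/2.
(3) The final state's coefficient on |10> equals sqrt(2)/2.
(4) The observable YZ averages to -1.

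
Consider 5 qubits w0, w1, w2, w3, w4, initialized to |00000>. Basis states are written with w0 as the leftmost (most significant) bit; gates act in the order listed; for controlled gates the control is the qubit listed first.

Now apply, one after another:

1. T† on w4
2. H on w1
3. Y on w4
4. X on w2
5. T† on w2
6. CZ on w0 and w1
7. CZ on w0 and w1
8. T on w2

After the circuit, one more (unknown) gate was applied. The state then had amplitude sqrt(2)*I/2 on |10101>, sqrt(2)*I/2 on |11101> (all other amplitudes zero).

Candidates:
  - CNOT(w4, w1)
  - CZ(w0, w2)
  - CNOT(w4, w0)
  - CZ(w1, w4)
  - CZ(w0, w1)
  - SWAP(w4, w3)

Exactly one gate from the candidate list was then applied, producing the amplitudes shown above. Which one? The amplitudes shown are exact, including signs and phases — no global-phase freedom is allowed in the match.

The applied gate was CNOT(w4, w0). Key observation: the block from step 5 through step 8 cancels to the identity and can be dropped.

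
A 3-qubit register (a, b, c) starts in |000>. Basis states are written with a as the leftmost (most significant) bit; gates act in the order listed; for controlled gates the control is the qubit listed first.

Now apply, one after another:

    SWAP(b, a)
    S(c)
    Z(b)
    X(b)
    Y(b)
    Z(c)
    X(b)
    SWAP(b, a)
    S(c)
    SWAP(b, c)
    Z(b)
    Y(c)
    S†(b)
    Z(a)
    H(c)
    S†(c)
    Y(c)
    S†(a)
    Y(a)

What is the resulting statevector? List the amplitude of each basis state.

The final amplitudes are sqrt(2)/2 on |000>, sqrt(2)*I/2 on |001>, and 0 on every other basis state.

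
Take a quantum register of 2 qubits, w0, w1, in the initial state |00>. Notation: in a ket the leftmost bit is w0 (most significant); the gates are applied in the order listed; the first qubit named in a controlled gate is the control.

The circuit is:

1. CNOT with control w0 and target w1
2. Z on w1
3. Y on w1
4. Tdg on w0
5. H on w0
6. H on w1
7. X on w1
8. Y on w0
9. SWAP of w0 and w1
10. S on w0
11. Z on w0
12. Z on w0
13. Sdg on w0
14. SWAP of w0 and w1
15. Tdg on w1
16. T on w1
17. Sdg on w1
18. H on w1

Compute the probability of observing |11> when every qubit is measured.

Outcome |11> occurs with probability 1/4. Key observation: the block from step 9 through step 14 cancels to the identity and can be dropped.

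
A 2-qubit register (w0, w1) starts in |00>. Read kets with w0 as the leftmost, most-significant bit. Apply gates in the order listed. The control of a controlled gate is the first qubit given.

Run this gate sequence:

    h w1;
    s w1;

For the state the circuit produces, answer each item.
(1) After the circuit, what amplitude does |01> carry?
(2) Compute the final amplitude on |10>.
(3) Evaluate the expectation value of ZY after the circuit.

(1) |01> carries amplitude sqrt(2)*I/2 in the final state.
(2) The amplitude on |10> is 0.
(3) The observable ZY averages to 1.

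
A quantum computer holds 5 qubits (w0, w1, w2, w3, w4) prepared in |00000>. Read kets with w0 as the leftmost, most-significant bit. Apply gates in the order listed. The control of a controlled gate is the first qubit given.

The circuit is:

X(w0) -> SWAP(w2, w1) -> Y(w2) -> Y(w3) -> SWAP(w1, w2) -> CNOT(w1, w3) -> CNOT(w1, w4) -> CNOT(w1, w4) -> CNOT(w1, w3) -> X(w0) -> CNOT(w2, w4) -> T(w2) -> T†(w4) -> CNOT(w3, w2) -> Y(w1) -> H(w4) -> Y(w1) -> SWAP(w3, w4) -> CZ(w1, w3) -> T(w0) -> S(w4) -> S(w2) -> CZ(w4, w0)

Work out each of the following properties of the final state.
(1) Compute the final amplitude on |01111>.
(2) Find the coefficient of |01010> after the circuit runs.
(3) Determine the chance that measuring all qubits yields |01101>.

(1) The amplitude on |01111> is -sqrt(2)/2. Key observation: gates 6-9 undo each other exactly, leaving only the rest of the circuit to track.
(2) The amplitude on |01010> is 0.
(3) A full measurement returns |01101> with probability 1/2.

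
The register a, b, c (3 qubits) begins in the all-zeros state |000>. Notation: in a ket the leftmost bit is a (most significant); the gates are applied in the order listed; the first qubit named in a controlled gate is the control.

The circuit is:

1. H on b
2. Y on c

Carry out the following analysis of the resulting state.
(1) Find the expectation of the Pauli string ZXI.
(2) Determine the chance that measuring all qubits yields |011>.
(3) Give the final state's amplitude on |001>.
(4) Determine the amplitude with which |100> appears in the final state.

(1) The expectation value of ZXI is 1.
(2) Outcome |011> occurs with probability 1/2.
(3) The final state's coefficient on |001> equals sqrt(2)*I/2.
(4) The final state's coefficient on |100> equals 0.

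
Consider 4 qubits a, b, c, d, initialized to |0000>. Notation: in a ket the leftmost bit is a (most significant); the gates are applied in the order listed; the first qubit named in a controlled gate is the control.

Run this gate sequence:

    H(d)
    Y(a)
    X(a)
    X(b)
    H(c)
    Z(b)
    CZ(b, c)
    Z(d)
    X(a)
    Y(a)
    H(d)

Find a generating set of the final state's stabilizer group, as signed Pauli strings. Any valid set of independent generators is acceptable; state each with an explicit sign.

The stabilizer group can be generated by -IIXI, +ZIII, -IZII, -IIIZ, among other valid generating sets.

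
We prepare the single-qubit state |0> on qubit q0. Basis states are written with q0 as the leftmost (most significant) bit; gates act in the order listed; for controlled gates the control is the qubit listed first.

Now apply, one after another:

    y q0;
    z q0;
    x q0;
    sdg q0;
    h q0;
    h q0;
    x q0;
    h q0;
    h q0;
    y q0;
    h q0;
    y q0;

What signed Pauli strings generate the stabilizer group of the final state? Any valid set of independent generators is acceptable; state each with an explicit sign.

The stabilizer group can be generated by -X, among other valid generating sets.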